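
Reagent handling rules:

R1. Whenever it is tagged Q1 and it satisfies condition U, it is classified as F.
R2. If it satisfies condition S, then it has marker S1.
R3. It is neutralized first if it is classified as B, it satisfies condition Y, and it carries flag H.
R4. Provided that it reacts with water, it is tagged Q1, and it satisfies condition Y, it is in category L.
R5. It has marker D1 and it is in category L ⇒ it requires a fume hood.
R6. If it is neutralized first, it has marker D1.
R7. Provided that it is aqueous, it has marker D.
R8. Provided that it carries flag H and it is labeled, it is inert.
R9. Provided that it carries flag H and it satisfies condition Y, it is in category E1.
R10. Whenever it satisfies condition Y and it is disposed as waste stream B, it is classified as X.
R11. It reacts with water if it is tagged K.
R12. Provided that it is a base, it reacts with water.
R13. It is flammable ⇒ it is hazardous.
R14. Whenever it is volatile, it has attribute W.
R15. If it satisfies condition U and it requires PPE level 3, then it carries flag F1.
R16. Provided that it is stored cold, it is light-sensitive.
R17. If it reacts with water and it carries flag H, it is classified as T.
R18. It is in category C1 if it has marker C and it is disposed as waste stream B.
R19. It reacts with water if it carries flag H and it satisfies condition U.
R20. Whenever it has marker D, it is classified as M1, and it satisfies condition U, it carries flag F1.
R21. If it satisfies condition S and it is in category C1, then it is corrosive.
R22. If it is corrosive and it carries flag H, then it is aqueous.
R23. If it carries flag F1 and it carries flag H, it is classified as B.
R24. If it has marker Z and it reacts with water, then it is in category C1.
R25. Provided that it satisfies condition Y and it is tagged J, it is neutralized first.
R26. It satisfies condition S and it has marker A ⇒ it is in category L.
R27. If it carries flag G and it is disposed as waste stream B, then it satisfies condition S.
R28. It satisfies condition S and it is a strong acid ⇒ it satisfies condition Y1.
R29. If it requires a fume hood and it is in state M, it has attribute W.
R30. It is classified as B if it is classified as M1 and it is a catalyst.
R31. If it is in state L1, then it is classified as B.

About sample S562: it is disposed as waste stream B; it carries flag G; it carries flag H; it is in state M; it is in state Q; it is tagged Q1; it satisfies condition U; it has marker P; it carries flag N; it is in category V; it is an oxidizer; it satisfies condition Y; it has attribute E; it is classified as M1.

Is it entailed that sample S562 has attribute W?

Forward chaining from the given facts derives: is classified as F, is in category E1, is classified as X, reacts with water, satisfies condition S, has marker S1, is in category L, is classified as T.
Rules concluding "it has attribute W": R14 needs "it is volatile"; R29 needs "it requires a fume hood" — none of these are established.

No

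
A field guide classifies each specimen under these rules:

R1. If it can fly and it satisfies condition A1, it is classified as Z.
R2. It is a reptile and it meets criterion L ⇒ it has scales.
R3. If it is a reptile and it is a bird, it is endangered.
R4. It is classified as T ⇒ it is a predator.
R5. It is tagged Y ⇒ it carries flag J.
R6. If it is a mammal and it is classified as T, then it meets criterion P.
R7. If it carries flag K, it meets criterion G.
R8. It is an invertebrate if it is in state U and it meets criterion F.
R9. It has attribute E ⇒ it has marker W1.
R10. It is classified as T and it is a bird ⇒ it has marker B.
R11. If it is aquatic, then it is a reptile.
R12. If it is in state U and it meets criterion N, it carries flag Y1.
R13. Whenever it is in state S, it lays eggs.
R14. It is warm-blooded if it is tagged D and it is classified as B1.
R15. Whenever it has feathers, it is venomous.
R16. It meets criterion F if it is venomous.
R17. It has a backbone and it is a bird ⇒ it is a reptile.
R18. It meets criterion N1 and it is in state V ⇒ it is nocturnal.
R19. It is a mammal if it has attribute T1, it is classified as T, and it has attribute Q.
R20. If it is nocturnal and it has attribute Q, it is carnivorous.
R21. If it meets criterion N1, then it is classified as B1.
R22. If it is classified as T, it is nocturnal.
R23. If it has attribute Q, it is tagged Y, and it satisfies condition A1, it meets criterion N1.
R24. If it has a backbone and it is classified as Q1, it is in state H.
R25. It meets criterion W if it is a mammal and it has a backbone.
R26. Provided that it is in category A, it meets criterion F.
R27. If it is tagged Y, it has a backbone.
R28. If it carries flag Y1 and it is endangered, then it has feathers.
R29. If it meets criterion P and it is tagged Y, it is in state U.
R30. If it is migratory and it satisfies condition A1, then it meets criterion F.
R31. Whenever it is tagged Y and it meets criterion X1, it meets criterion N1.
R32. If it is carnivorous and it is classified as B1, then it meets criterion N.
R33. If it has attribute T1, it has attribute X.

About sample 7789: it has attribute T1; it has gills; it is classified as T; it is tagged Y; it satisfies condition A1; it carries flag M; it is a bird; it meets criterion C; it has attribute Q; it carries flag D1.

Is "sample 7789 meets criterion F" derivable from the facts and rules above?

By R19 (it has attribute T1, it is classified as T, it has attribute Q): it is a mammal.
By R22 (it is classified as T): it is nocturnal.
By R23 (it has attribute Q, it is tagged Y, it satisfies condition A1): it meets criterion N1.
By R27 (it is tagged Y): it has a backbone.
By R6 (it is a mammal, it is classified as T): it meets criterion P.
By R17 (it has a backbone, it is a bird): it is a reptile.
By R20 (it is nocturnal, it has attribute Q): it is carnivorous.
By R21 (it meets criterion N1): it is classified as B1.
By R29 (it meets criterion P, it is tagged Y): it is in state U.
By R32 (it is carnivorous, it is classified as B1): it meets criterion N.
By R3 (it is a reptile, it is a bird): it is endangered.
By R12 (it is in state U, it meets criterion N): it carries flag Y1.
By R28 (it carries flag Y1, it is endangered): it has feathers.
By R15 (it has feathers): it is venomous.
By R16 (it is venomous): it meets criterion F.

Yes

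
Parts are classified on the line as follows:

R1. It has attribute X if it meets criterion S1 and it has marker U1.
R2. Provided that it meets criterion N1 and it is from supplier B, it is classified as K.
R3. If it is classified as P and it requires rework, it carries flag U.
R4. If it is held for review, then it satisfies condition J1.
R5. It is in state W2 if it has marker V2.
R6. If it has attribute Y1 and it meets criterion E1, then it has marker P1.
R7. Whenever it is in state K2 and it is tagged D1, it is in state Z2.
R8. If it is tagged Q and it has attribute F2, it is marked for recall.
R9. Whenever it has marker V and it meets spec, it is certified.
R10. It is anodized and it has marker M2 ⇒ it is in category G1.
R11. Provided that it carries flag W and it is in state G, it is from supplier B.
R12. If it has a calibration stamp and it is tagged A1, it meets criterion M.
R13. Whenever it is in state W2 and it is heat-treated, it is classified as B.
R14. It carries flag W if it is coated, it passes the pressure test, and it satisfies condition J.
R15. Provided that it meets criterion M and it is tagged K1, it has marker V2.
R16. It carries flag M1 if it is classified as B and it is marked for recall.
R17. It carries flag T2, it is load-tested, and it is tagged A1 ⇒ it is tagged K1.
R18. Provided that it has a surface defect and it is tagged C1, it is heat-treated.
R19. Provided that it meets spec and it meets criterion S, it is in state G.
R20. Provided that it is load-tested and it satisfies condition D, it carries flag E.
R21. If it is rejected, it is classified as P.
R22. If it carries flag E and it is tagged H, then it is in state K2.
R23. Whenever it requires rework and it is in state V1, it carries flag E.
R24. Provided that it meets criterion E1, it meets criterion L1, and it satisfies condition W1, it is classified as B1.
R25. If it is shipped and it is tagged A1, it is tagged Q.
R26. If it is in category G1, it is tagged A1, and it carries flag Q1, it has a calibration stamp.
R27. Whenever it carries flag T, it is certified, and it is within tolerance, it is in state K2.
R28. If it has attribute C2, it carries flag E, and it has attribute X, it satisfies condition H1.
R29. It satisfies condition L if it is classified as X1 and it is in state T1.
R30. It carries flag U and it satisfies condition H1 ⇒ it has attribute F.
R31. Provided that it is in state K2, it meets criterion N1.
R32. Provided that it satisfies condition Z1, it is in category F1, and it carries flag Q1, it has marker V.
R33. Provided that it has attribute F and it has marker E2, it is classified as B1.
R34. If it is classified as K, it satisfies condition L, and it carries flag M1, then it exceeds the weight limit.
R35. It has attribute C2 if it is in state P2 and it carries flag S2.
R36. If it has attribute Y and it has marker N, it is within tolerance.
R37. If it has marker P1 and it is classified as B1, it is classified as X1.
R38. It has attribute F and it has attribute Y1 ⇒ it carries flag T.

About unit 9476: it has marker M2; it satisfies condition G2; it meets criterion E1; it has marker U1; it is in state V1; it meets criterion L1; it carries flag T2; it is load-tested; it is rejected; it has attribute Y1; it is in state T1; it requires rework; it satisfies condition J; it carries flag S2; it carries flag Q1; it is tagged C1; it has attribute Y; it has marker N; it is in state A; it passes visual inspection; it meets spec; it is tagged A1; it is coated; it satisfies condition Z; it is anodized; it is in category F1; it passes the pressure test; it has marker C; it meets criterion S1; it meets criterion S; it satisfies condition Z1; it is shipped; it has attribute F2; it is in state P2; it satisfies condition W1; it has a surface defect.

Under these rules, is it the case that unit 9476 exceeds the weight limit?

By R1 (it meets criterion S1, it has marker U1): it has attribute X.
By R6 (it has attribute Y1, it meets criterion E1): it has marker P1.
By R10 (it is anodized, it has marker M2): it is in category G1.
By R14 (it is coated, it passes the pressure test, it satisfies condition J): it carries flag W.
By R17 (it carries flag T2, it is load-tested, it is tagged A1): it is tagged K1.
By R18 (it has a surface defect, it is tagged C1): it is heat-treated.
By R19 (it meets spec, it meets criterion S): it is in state G.
By R21 (it is rejected): it is classified as P.
By R23 (it requires rework, it is in state V1): it carries flag E.
By R24 (it meets criterion E1, it meets criterion L1, it satisfies condition W1): it is classified as B1.
By R25 (it is shipped, it is tagged A1): it is tagged Q.
By R26 (it is in category G1, it is tagged A1, it carries flag Q1): it has a calibration stamp.
By R32 (it satisfies condition Z1, it is in category F1, it carries flag Q1): it has marker V.
By R35 (it is in state P2, it carries flag S2): it has attribute C2.
By R36 (it has attribute Y, it has marker N): it is within tolerance.
By R37 (it has marker P1, it is classified as B1): it is classified as X1.
By R3 (it is classified as P, it requires rework): it carries flag U.
By R8 (it is tagged Q, it has attribute F2): it is marked for recall.
By R9 (it has marker V, it meets spec): it is certified.
By R11 (it carries flag W, it is in state G): it is from supplier B.
By R12 (it has a calibration stamp, it is tagged A1): it meets criterion M.
By R15 (it meets criterion M, it is tagged K1): it has marker V2.
By R28 (it has attribute C2, it carries flag E, it has attribute X): it satisfies condition H1.
By R29 (it is classified as X1, it is in state T1): it satisfies condition L.
By R30 (it carries flag U, it satisfies condition H1): it has attribute F.
By R38 (it has attribute F, it has attribute Y1): it carries flag T.
By R5 (it has marker V2): it is in state W2.
By R13 (it is in state W2, it is heat-treated): it is classified as B.
By R16 (it is classified as B, it is marked for recall): it carries flag M1.
By R27 (it carries flag T, it is certified, it is within tolerance): it is in state K2.
By R31 (it is in state K2): it meets criterion N1.
By R2 (it meets criterion N1, it is from supplier B): it is classified as K.
By R34 (it is classified as K, it satisfies condition L, it carries flag M1): it exceeds the weight limit.

Yes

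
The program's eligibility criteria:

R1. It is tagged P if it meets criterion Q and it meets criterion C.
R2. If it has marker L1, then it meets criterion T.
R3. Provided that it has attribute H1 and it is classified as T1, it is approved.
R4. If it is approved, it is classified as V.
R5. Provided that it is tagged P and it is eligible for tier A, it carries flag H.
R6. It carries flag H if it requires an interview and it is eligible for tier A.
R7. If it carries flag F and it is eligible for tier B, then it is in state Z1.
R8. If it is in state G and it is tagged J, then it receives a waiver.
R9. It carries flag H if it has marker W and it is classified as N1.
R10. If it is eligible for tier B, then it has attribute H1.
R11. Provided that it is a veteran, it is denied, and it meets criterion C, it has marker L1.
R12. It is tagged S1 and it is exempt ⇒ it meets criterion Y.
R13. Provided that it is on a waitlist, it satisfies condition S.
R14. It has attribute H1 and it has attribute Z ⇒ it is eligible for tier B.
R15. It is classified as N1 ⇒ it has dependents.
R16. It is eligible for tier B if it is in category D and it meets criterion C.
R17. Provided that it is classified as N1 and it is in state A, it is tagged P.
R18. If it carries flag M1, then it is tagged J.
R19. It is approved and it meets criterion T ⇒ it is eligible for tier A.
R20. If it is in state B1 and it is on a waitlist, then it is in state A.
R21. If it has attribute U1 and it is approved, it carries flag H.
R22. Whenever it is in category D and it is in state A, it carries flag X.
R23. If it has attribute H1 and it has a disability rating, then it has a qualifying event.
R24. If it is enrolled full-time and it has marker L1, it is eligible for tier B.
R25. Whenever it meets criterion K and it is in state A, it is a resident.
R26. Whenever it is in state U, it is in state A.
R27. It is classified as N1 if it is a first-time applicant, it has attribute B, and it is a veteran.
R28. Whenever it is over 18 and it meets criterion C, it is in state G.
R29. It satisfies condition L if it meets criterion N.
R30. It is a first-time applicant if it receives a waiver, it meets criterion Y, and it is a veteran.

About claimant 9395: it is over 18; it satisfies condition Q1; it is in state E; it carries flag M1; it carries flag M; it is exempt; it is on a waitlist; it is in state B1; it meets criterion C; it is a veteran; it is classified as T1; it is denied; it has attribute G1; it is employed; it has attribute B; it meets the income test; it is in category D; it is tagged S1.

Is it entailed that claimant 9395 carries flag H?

Yes

By R11 (it is a veteran, it is denied, it meets criterion C): it has marker L1.
By R12 (it is tagged S1, it is exempt): it meets criterion Y.
By R16 (it is in category D, it meets criterion C): it is eligible for tier B.
By R18 (it carries flag M1): it is tagged J.
By R20 (it is in state B1, it is on a waitlist): it is in state A.
By R28 (it is over 18, it meets criterion C): it is in state G.
By R2 (it has marker L1): it meets criterion T.
By R8 (it is in state G, it is tagged J): it receives a waiver.
By R10 (it is eligible for tier B): it has attribute H1.
By R30 (it receives a waiver, it meets criterion Y, it is a veteran): it is a first-time applicant.
By R3 (it has attribute H1, it is classified as T1): it is approved.
By R19 (it is approved, it meets criterion T): it is eligible for tier A.
By R27 (it is a first-time applicant, it has attribute B, it is a veteran): it is classified as N1.
By R17 (it is classified as N1, it is in state A): it is tagged P.
By R5 (it is tagged P, it is eligible for tier A): it carries flag H.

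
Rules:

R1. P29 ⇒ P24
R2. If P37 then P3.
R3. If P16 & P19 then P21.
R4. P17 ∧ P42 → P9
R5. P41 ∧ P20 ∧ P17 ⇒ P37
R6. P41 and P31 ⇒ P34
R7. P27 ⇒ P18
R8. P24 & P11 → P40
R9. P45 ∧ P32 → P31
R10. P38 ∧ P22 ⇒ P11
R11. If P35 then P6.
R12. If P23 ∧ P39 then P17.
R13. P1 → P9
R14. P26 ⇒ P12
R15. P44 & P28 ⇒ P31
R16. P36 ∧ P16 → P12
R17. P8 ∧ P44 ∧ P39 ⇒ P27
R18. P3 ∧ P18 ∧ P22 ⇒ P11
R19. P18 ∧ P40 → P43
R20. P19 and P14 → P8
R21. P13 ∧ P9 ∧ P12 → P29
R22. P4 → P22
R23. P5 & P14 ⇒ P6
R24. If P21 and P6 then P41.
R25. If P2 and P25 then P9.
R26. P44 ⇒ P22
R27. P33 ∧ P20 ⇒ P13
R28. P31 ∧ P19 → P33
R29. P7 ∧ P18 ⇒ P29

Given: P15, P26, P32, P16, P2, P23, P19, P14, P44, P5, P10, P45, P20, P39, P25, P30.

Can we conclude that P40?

Yes

P21  (by R3: P16, P19)
P31  (by R9: P45, P32)
P17  (by R12: P23, P39)
P12  (by R14: P26)
P8  (by R20: P19, P14)
P6  (by R23: P5, P14)
P41  (by R24: P21, P6)
P9  (by R25: P2, P25)
P22  (by R26: P44)
P33  (by R28: P31, P19)
P37  (by R5: P41, P20, P17)
P27  (by R17: P8, P44, P39)
P13  (by R27: P33, P20)
P3  (by R2: P37)
P18  (by R7: P27)
P11  (by R18: P3, P18, P22)
P29  (by R21: P13, P9, P12)
P24  (by R1: P29)
P40  (by R8: P24, P11)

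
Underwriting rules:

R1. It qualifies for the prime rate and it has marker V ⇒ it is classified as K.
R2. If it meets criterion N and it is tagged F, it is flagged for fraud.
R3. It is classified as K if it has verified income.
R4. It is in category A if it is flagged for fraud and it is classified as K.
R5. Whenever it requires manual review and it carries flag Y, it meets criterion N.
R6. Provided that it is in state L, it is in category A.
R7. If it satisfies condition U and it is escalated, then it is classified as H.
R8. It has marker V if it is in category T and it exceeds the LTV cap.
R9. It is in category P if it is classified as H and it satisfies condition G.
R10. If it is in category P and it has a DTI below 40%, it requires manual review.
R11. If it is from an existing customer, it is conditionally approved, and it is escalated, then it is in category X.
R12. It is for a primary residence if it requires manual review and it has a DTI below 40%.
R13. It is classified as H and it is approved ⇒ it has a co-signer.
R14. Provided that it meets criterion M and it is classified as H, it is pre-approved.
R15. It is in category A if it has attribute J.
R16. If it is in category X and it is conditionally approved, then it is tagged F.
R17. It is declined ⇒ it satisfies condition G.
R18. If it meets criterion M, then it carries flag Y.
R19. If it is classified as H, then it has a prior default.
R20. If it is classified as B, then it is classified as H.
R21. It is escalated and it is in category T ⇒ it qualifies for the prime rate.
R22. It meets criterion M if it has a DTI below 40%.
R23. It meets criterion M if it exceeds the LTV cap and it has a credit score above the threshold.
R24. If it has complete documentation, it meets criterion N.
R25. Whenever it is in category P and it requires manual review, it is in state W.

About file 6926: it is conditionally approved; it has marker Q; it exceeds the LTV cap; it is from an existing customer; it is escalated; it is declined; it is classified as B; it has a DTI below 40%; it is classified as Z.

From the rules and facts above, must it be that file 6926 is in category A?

Forward chaining from the given facts derives: is in category X, is tagged F, satisfies condition G, is classified as H, meets criterion M, is in category P, requires manual review, is for a primary residence, is pre-approved, carries flag Y, has a prior default, is in state W, meets criterion N, is flagged for fraud.
Rules concluding "it is in category A": R4 needs "it is classified as K"; R6 needs "it is in state L"; R15 needs "it has attribute J" — none of these are established.

No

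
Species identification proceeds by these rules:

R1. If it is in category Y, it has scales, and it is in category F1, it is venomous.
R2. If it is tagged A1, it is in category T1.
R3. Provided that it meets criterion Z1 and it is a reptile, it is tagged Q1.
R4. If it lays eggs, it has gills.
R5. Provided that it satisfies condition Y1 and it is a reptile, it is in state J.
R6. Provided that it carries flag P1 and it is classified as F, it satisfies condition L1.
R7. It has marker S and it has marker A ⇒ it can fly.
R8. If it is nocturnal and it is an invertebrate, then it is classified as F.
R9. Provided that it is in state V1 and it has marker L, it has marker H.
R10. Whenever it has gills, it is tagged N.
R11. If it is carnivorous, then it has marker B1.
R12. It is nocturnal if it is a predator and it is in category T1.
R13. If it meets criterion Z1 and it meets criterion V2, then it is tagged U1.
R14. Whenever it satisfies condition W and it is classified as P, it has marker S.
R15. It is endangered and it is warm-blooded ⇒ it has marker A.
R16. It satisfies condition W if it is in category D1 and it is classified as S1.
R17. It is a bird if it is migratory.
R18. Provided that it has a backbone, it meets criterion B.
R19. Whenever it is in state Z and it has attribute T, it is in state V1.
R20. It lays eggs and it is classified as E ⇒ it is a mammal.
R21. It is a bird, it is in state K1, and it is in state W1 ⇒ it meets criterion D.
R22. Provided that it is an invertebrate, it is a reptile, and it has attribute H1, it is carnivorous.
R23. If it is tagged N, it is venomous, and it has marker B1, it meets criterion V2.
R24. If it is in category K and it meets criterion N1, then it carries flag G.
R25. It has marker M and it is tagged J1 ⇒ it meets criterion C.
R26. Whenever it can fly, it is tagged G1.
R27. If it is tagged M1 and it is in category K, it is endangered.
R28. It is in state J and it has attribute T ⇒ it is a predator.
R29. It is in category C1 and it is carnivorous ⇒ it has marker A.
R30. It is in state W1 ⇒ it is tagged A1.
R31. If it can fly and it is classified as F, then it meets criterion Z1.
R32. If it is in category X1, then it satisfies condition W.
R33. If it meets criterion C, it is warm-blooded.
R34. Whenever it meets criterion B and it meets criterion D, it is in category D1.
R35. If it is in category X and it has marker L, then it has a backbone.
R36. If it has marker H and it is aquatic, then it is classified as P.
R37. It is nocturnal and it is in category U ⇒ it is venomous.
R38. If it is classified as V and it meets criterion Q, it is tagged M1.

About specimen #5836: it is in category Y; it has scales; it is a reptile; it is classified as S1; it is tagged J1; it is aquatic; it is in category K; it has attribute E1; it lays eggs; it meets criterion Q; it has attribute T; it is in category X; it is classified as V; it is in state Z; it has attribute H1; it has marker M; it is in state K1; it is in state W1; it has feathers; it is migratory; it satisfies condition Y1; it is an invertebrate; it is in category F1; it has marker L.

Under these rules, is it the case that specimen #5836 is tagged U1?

Yes

By R1 (it is in category Y, it has scales, it is in category F1): it is venomous.
By R4 (it lays eggs): it has gills.
By R5 (it satisfies condition Y1, it is a reptile): it is in state J.
By R10 (it has gills): it is tagged N.
By R17 (it is migratory): it is a bird.
By R19 (it is in state Z, it has attribute T): it is in state V1.
By R21 (it is a bird, it is in state K1, it is in state W1): it meets criterion D.
By R22 (it is an invertebrate, it is a reptile, it has attribute H1): it is carnivorous.
By R25 (it has marker M, it is tagged J1): it meets criterion C.
By R28 (it is in state J, it has attribute T): it is a predator.
By R30 (it is in state W1): it is tagged A1.
By R33 (it meets criterion C): it is warm-blooded.
By R35 (it is in category X, it has marker L): it has a backbone.
By R38 (it is classified as V, it meets criterion Q): it is tagged M1.
By R2 (it is tagged A1): it is in category T1.
By R9 (it is in state V1, it has marker L): it has marker H.
By R11 (it is carnivorous): it has marker B1.
By R12 (it is a predator, it is in category T1): it is nocturnal.
By R18 (it has a backbone): it meets criterion B.
By R23 (it is tagged N, it is venomous, it has marker B1): it meets criterion V2.
By R27 (it is tagged M1, it is in category K): it is endangered.
By R34 (it meets criterion B, it meets criterion D): it is in category D1.
By R36 (it has marker H, it is aquatic): it is classified as P.
By R8 (it is nocturnal, it is an invertebrate): it is classified as F.
By R15 (it is endangered, it is warm-blooded): it has marker A.
By R16 (it is in category D1, it is classified as S1): it satisfies condition W.
By R14 (it satisfies condition W, it is classified as P): it has marker S.
By R7 (it has marker S, it has marker A): it can fly.
By R31 (it can fly, it is classified as F): it meets criterion Z1.
By R13 (it meets criterion Z1, it meets criterion V2): it is tagged U1.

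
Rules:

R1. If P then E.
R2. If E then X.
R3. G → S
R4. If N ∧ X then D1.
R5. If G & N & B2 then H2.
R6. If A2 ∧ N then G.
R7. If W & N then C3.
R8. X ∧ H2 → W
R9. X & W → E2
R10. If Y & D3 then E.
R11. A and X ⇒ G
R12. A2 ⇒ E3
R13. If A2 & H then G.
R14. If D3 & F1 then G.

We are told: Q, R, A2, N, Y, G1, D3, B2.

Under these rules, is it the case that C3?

G  (by R6: A2, N)
E  (by R10: Y, D3)
X  (by R2: E)
H2  (by R5: G, N, B2)
W  (by R8: X, H2)
C3  (by R7: W, N)

Yes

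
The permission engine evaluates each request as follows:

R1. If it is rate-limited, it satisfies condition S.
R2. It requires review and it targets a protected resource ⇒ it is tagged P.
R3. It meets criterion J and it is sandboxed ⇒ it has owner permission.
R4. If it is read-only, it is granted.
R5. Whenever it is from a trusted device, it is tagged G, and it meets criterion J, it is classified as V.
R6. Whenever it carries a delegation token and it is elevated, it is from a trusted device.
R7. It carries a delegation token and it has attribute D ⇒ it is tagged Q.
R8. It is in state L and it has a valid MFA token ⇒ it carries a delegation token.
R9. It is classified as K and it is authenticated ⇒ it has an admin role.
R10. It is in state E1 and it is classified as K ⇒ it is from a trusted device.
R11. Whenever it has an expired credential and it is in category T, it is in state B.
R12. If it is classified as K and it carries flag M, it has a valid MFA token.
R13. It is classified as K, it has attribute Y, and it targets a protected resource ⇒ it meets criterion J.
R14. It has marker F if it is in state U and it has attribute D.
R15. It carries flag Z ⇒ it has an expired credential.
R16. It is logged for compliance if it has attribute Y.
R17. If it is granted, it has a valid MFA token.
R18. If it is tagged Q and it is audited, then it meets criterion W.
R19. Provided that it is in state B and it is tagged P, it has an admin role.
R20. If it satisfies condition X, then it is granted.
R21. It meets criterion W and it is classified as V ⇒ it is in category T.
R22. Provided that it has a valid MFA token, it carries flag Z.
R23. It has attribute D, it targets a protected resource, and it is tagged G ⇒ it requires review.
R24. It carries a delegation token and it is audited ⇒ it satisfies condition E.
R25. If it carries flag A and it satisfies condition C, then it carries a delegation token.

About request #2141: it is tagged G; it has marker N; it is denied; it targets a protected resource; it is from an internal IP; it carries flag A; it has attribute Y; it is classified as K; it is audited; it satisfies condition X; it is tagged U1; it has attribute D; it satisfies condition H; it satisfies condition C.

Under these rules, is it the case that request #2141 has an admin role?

No

Forward chaining from the given facts derives: meets criterion J, is logged for compliance, is granted, requires review, carries a delegation token, is tagged P, is tagged Q, has a valid MFA token, meets criterion W, carries flag Z, satisfies condition E, has an expired credential.
Rules concluding "it has an admin role": R9 needs "it is authenticated"; R19 needs "it is in state B" — none of these are established.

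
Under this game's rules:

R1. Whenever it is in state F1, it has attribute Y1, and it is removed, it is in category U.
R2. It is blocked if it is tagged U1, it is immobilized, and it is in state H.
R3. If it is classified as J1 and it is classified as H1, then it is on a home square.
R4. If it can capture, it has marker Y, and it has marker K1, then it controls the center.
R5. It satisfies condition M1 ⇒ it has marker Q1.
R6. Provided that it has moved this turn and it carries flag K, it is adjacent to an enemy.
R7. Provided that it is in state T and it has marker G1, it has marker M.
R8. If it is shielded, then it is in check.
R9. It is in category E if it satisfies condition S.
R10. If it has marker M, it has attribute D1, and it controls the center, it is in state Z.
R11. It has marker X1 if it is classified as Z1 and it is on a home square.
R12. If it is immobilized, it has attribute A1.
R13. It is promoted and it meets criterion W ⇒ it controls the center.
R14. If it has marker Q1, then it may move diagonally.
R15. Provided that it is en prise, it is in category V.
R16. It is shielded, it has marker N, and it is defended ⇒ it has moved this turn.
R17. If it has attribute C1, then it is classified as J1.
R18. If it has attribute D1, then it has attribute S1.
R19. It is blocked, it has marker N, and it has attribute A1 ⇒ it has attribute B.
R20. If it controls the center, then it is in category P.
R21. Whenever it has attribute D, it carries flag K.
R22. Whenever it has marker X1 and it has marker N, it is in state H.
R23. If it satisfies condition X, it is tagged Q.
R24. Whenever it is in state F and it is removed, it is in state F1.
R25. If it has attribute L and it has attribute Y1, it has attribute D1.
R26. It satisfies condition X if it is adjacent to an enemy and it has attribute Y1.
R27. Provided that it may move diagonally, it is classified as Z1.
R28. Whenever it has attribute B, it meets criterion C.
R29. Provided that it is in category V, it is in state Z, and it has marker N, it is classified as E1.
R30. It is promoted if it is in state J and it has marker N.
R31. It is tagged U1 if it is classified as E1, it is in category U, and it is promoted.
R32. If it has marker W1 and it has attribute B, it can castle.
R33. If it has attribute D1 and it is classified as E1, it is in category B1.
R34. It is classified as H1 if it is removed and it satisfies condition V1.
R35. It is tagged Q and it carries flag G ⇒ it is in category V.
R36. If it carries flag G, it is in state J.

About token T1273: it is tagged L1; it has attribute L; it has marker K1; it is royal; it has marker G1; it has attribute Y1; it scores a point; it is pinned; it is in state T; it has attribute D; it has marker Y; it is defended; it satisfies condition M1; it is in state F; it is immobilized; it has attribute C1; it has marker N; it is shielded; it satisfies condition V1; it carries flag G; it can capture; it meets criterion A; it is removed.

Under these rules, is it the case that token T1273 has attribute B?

Yes

By R4 (it can capture, it has marker Y, it has marker K1): it controls the center.
By R5 (it satisfies condition M1): it has marker Q1.
By R7 (it is in state T, it has marker G1): it has marker M.
By R12 (it is immobilized): it has attribute A1.
By R14 (it has marker Q1): it may move diagonally.
By R16 (it is shielded, it has marker N, it is defended): it has moved this turn.
By R17 (it has attribute C1): it is classified as J1.
By R21 (it has attribute D): it carries flag K.
By R24 (it is in state F, it is removed): it is in state F1.
By R25 (it has attribute L, it has attribute Y1): it has attribute D1.
By R27 (it may move diagonally): it is classified as Z1.
By R34 (it is removed, it satisfies condition V1): it is classified as H1.
By R36 (it carries flag G): it is in state J.
By R1 (it is in state F1, it has attribute Y1, it is removed): it is in category U.
By R3 (it is classified as J1, it is classified as H1): it is on a home square.
By R6 (it has moved this turn, it carries flag K): it is adjacent to an enemy.
By R10 (it has marker M, it has attribute D1, it controls the center): it is in state Z.
By R11 (it is classified as Z1, it is on a home square): it has marker X1.
By R22 (it has marker X1, it has marker N): it is in state H.
By R26 (it is adjacent to an enemy, it has attribute Y1): it satisfies condition X.
By R30 (it is in state J, it has marker N): it is promoted.
By R23 (it satisfies condition X): it is tagged Q.
By R35 (it is tagged Q, it carries flag G): it is in category V.
By R29 (it is in category V, it is in state Z, it has marker N): it is classified as E1.
By R31 (it is classified as E1, it is in category U, it is promoted): it is tagged U1.
By R2 (it is tagged U1, it is immobilized, it is in state H): it is blocked.
By R19 (it is blocked, it has marker N, it has attribute A1): it has attribute B.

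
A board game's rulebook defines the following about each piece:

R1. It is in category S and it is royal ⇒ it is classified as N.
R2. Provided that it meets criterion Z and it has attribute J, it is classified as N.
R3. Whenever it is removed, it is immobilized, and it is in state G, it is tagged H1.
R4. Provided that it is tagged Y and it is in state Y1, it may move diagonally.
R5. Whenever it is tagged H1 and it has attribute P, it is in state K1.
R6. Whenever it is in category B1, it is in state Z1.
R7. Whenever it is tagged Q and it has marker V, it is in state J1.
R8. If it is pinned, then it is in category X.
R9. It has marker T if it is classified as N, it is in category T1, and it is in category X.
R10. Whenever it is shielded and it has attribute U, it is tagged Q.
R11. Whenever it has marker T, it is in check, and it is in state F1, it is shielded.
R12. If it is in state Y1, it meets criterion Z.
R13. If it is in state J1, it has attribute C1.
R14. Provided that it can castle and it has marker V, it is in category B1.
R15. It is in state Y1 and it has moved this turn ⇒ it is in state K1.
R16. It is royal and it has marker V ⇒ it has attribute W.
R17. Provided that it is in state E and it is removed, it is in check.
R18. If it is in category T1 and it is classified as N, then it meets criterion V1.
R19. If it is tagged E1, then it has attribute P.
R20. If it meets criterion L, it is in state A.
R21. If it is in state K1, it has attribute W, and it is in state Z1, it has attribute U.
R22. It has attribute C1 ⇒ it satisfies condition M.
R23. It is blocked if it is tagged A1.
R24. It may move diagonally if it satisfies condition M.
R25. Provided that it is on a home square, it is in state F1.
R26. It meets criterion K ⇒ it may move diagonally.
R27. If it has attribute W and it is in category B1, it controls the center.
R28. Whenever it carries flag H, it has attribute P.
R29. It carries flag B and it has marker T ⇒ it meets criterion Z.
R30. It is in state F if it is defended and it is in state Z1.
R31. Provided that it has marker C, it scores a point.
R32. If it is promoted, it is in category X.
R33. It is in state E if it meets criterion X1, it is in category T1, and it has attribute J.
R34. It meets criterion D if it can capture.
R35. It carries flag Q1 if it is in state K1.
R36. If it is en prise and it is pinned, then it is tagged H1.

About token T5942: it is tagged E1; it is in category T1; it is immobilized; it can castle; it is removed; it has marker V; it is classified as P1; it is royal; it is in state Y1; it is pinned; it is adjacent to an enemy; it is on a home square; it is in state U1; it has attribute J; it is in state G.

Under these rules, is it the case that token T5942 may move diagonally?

No

Forward chaining from the given facts derives: is tagged H1, is in category X, meets criterion Z, is in category B1, has attribute W, has attribute P, is in state F1, controls the center, is classified as N, is in state K1, is in state Z1, has marker T, meets criterion V1, has attribute U, carries flag Q1.
Rules concluding "it may move diagonally": R4 needs "it is tagged Y"; R24 needs "it satisfies condition M"; R26 needs "it meets criterion K" — none of these are established.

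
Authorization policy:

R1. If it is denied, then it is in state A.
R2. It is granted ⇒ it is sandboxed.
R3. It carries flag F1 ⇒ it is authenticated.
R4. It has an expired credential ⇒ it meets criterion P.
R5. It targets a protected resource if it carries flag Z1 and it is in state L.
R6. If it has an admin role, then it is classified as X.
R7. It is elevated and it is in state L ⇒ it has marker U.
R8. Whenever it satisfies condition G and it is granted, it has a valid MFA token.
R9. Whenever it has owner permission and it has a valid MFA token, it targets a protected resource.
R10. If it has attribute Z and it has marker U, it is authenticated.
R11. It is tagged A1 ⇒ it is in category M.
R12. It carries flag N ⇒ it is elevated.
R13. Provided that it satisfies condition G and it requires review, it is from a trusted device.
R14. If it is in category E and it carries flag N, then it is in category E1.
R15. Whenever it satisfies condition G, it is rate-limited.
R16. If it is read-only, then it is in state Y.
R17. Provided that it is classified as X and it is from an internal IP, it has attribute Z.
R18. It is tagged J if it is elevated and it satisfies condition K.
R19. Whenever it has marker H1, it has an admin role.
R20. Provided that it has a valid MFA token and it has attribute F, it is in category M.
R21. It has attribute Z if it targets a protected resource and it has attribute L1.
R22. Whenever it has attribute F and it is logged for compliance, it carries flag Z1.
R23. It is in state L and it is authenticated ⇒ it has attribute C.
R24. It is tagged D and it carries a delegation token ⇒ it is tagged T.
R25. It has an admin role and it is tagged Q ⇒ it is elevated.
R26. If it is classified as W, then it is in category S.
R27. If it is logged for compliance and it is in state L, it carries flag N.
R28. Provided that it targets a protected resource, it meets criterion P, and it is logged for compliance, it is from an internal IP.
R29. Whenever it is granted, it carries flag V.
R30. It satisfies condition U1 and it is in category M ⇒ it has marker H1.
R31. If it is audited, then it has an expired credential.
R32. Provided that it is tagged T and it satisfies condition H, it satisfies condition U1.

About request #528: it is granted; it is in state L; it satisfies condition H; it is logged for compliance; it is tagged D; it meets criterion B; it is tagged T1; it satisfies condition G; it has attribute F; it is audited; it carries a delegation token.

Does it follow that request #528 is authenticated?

By R8 (it satisfies condition G, it is granted): it has a valid MFA token.
By R20 (it has a valid MFA token, it has attribute F): it is in category M.
By R22 (it has attribute F, it is logged for compliance): it carries flag Z1.
By R24 (it is tagged D, it carries a delegation token): it is tagged T.
By R27 (it is logged for compliance, it is in state L): it carries flag N.
By R31 (it is audited): it has an expired credential.
By R32 (it is tagged T, it satisfies condition H): it satisfies condition U1.
By R4 (it has an expired credential): it meets criterion P.
By R5 (it carries flag Z1, it is in state L): it targets a protected resource.
By R12 (it carries flag N): it is elevated.
By R28 (it targets a protected resource, it meets criterion P, it is logged for compliance): it is from an internal IP.
By R30 (it satisfies condition U1, it is in category M): it has marker H1.
By R7 (it is elevated, it is in state L): it has marker U.
By R19 (it has marker H1): it has an admin role.
By R6 (it has an admin role): it is classified as X.
By R17 (it is classified as X, it is from an internal IP): it has attribute Z.
By R10 (it has attribute Z, it has marker U): it is authenticated.

Yes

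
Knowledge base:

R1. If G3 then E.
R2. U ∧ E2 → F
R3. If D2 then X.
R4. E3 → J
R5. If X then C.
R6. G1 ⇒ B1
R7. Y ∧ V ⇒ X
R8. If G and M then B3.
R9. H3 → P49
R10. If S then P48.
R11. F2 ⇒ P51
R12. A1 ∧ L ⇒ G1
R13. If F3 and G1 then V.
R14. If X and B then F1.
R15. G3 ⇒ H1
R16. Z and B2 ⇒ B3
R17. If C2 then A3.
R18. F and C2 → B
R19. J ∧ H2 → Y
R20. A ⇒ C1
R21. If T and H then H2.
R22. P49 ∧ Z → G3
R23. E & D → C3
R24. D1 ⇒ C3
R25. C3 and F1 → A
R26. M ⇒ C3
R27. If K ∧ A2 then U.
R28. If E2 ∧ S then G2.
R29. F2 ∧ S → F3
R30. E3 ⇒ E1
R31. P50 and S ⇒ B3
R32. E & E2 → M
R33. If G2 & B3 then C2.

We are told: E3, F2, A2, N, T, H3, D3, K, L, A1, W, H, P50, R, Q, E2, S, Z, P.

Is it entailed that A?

J  (by R4: E3)
P49  (by R9: H3)
G1  (by R12: A1, L)
H2  (by R21: T, H)
G3  (by R22: P49, Z)
U  (by R27: K, A2)
G2  (by R28: E2, S)
F3  (by R29: F2, S)
B3  (by R31: P50, S)
C2  (by R33: G2, B3)
E  (by R1: G3)
F  (by R2: U, E2)
V  (by R13: F3, G1)
B  (by R18: F, C2)
Y  (by R19: J, H2)
M  (by R32: E, E2)
X  (by R7: Y, V)
F1  (by R14: X, B)
C3  (by R26: M)
A  (by R25: C3, F1)

Yes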